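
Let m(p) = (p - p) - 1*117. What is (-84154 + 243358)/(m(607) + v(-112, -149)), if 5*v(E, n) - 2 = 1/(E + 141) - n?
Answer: -1538972/839 ≈ -1834.3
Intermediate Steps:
v(E, n) = 2/5 - n/5 + 1/(5*(141 + E)) (v(E, n) = 2/5 + (1/(E + 141) - n)/5 = 2/5 + (1/(141 + E) - n)/5 = 2/5 + (-n/5 + 1/(5*(141 + E))) = 2/5 - n/5 + 1/(5*(141 + E)))
m(p) = -117 (m(p) = 0 - 117 = -117)
(-84154 + 243358)/(m(607) + v(-112, -149)) = (-84154 + 243358)/(-117 + (283 - 141*(-149) + 2*(-112) - 1*(-112)*(-149))/(5*(141 - 112))) = 159204/(-117 + (1/5)*(283 + 21009 - 224 - 16688)/29) = 159204/(-117 + (1/5)*(1/29)*4380) = 159204/(-117 + 876/29) = 159204/(-2517/29) = 159204*(-29/2517) = -1538972/839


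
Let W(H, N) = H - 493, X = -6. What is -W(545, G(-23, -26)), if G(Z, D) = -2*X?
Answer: -52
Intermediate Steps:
G(Z, D) = 12 (G(Z, D) = -2*(-6) = 12)
W(H, N) = -493 + H
-W(545, G(-23, -26)) = -(-493 + 545) = -1*52 = -52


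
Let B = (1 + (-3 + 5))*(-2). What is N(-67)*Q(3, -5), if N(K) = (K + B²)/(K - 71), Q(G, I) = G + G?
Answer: 31/23 ≈ 1.3478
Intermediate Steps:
B = -6 (B = (1 + 2)*(-2) = 3*(-2) = -6)
Q(G, I) = 2*G
N(K) = (36 + K)/(-71 + K) (N(K) = (K + (-6)²)/(K - 71) = (K + 36)/(-71 + K) = (36 + K)/(-71 + K))
N(-67)*Q(3, -5) = ((36 - 67)/(-71 - 67))*(2*3) = (-31/(-138))*6 = -1/138*(-31)*6 = (31/138)*6 = 31/23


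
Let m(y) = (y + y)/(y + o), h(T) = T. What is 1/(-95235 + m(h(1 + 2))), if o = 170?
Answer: -173/16475649 ≈ -1.0500e-5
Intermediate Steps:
m(y) = 2*y/(170 + y) (m(y) = (y + y)/(y + 170) = (2*y)/(170 + y) = 2*y/(170 + y))
1/(-95235 + m(h(1 + 2))) = 1/(-95235 + 2*(1 + 2)/(170 + (1 + 2))) = 1/(-95235 + 2*3/(170 + 3)) = 1/(-95235 + 2*3/173) = 1/(-95235 + 2*3*(1/173)) = 1/(-95235 + 6/173) = 1/(-16475649/173) = -173/16475649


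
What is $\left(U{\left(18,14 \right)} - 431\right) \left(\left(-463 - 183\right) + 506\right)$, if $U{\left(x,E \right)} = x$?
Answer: $57820$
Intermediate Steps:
$\left(U{\left(18,14 \right)} - 431\right) \left(\left(-463 - 183\right) + 506\right) = \left(18 - 431\right) \left(\left(-463 - 183\right) + 506\right) = \left(18 - 431\right) \left(-646 + 506\right) = \left(-413\right) \left(-140\right) = 57820$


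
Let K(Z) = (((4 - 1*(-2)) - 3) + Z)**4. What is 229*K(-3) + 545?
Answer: 545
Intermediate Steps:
K(Z) = (3 + Z)**4 (K(Z) = (((4 + 2) - 3) + Z)**4 = ((6 - 3) + Z)**4 = (3 + Z)**4)
229*K(-3) + 545 = 229*(3 - 3)**4 + 545 = 229*0**4 + 545 = 229*0 + 545 = 0 + 545 = 545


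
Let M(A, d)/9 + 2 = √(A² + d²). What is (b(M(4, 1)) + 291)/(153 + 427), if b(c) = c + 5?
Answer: 139/290 + 9*√17/580 ≈ 0.54329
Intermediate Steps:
M(A, d) = -18 + 9*√(A² + d²)
b(c) = 5 + c
(b(M(4, 1)) + 291)/(153 + 427) = ((5 + (-18 + 9*√(4² + 1²))) + 291)/(153 + 427) = ((5 + (-18 + 9*√(16 + 1))) + 291)/580 = ((5 + (-18 + 9*√17)) + 291)*(1/580) = ((-13 + 9*√17) + 291)*(1/580) = (278 + 9*√17)*(1/580) = 139/290 + 9*√17/580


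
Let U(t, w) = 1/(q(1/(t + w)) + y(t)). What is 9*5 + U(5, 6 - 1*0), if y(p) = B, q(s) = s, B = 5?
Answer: 2531/56 ≈ 45.196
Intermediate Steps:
y(p) = 5
U(t, w) = 1/(5 + 1/(t + w)) (U(t, w) = 1/(1/(t + w) + 5) = 1/(5 + 1/(t + w)))
9*5 + U(5, 6 - 1*0) = 9*5 + (5 + (6 - 1*0))/(1 + 5*5 + 5*(6 - 1*0)) = 45 + (5 + (6 + 0))/(1 + 25 + 5*(6 + 0)) = 45 + (5 + 6)/(1 + 25 + 5*6) = 45 + 11/(1 + 25 + 30) = 45 + 11/56 = 2531/56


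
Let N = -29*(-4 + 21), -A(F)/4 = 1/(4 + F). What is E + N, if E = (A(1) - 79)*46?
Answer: -20819/5 ≈ -4163.8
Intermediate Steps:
A(F) = -4/(4 + F)
N = -493 (N = -29*17 = -493)
E = -18354/5 (E = (-4/(4 + 1) - 79)*46 = (-4/5 - 79)*46 = -399/5*46 = -18354/5 ≈ -3670.8)
E + N = -18354/5 - 493 = -20819/5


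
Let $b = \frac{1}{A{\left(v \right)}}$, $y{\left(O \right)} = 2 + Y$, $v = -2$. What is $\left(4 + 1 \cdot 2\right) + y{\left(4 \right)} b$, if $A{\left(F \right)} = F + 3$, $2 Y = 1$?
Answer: $\frac{17}{2} \approx 8.5$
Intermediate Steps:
$Y = \frac{1}{2}$ ($Y = \frac{1}{2} \cdot 1 = \frac{1}{2} \approx 0.5$)
$A{\left(F \right)} = 3 + F$
$y{\left(O \right)} = \frac{5}{2}$ ($y{\left(O \right)} = 2 + \frac{1}{2} = \frac{5}{2}$)
$b = 1$ ($b = \frac{1}{3 - 2} = 1^{-1} = 1$)
$\left(4 + 1 \cdot 2\right) + y{\left(4 \right)} b = \left(4 + 1 \cdot 2\right) + \frac{5}{2} \cdot 1 = \left(4 + 2\right) + \frac{5}{2} = 6 + \frac{5}{2} = \frac{17}{2}$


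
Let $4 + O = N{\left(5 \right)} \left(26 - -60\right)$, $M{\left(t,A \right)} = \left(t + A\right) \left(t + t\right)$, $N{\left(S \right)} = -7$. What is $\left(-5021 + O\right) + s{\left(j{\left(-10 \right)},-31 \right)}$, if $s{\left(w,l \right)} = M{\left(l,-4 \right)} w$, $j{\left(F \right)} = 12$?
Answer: $20413$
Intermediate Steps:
$M{\left(t,A \right)} = 2 t \left(A + t\right)$ ($M{\left(t,A \right)} = \left(A + t\right) 2 t = 2 t \left(A + t\right)$)
$O = -606$ ($O = -4 - 7 \left(26 - -60\right) = -4 - 7 \left(26 + 60\right) = -4 - 602 = -606$)
$s{\left(w,l \right)} = 2 l w \left(-4 + l\right)$ ($s{\left(w,l \right)} = 2 l \left(-4 + l\right) w = 2 l w \left(-4 + l\right)$)
$\left(-5021 + O\right) + s{\left(j{\left(-10 \right)},-31 \right)} = \left(-5021 - 606\right) + 2 \left(-31\right) 12 \left(-4 - 31\right) = -5627 + 2 \left(-31\right) 12 \left(-35\right) = -5627 + 26040 = 20413$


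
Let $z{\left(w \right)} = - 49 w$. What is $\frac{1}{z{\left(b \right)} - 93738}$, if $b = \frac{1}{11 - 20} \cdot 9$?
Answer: $- \frac{1}{93689} \approx -1.0674 \cdot 10^{-5}$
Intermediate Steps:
$b = -1$ ($b = \frac{1}{-9} \cdot 9 = \left(- \frac{1}{9}\right) 9 = -1$)
$\frac{1}{z{\left(b \right)} - 93738} = \frac{1}{\left(-49\right) \left(-1\right) - 93738} = \frac{1}{49 - 93738} = \frac{1}{-93689} = - \frac{1}{93689}$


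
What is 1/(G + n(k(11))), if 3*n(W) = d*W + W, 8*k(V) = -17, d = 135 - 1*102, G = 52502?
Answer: 12/629735 ≈ 1.9056e-5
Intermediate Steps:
d = 33 (d = 135 - 102 = 33)
k(V) = -17/8 (k(V) = (⅛)*(-17) = -17/8)
n(W) = 34*W/3 (n(W) = (33*W + W)/3 = (34*W)/3 = 34*W/3)
1/(G + n(k(11))) = 1/(52502 + (34/3)*(-17/8)) = 1/(52502 - 289/12) = 1/(629735/12) = 12/629735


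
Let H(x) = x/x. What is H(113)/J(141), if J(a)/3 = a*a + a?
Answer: 1/60066 ≈ 1.6648e-5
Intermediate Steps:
H(x) = 1
J(a) = 3*a + 3*a**2 (J(a) = 3*(a*a + a) = 3*(a**2 + a) = 3*(a + a**2) = 3*a + 3*a**2)
H(113)/J(141) = 1/(3*141*(1 + 141)) = 1/(3*141*142) = 1/60066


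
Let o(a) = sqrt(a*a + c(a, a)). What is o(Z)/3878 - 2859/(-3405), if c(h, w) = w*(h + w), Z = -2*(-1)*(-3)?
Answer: 953/1135 + 3*sqrt(3)/1939 ≈ 0.84233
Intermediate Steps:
Z = -6 (Z = 2*(-3) = -6)
o(a) = sqrt(3)*sqrt(a**2) (o(a) = sqrt(a*a + a*(a + a)) = sqrt(a**2 + a*(2*a)) = sqrt(a**2 + 2*a**2) = sqrt(3*a**2) = sqrt(3)*sqrt(a**2))
o(Z)/3878 - 2859/(-3405) = (sqrt(3)*sqrt((-6)**2))/3878 - 2859/(-3405) = (sqrt(3)*sqrt(36))*(1/3878) - 2859*(-1/3405) = (sqrt(3)*6)*(1/3878) + 953/1135 = (6*sqrt(3))*(1/3878) + 953/1135 = 3*sqrt(3)/1939 + 953/1135 = 953/1135 + 3*sqrt(3)/1939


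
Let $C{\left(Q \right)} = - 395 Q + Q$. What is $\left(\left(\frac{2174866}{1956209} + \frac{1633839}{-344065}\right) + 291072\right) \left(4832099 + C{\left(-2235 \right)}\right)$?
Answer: $\frac{1119157821253792859639651}{673063049585} \approx 1.6628 \cdot 10^{12}$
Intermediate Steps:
$C{\left(Q \right)} = - 394 Q$
$\left(\left(\frac{2174866}{1956209} + \frac{1633839}{-344065}\right) + 291072\right) \left(4832099 + C{\left(-2235 \right)}\right) = \left(\left(\frac{2174866}{1956209} + \frac{1633839}{-344065}\right) + 291072\right) \left(4832099 - -880590\right) = \left(\left(2174866 \cdot \frac{1}{1956209} + 1633839 \left(- \frac{1}{344065}\right)\right) + 291072\right) \left(4832099 + 880590\right) = \left(\left(\frac{2174866}{1956209} - \frac{1633839}{344065}\right) + 291072\right) 5712689 = \left(- \frac{2447835286061}{673063049585} + 291072\right) 5712689 = \frac{195907360133519059}{673063049585} \cdot 5712689 = \frac{1119157821253792859639651}{673063049585}$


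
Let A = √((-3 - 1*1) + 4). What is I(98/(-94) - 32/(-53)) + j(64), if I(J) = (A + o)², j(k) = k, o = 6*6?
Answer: 1360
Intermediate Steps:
o = 36
A = 0 (A = √((-3 - 1) + 4) = √(-4 + 4) = √0 = 0)
I(J) = 1296 (I(J) = (0 + 36)² = 36² = 1296)
I(98/(-94) - 32/(-53)) + j(64) = 1296 + 64 = 1360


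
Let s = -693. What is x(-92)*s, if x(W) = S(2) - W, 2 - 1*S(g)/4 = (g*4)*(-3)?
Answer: -135828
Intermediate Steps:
S(g) = 8 + 48*g (S(g) = 8 - 4*g*4*(-3) = 8 - 4*4*g*(-3) = 8 - (-48)*g = 8 + 48*g)
x(W) = 104 - W (x(W) = (8 + 48*2) - W = (8 + 96) - W = 104 - W)
x(-92)*s = (104 - 1*(-92))*(-693) = (104 + 92)*(-693) = 196*(-693) = -135828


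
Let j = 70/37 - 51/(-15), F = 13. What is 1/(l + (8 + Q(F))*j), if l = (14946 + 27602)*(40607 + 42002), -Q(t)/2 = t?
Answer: 185/650246812798 ≈ 2.8451e-10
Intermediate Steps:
j = 979/185 (j = 70*(1/37) - 51*(-1/15) = 70/37 + 17/5 = 979/185 ≈ 5.2919)
Q(t) = -2*t
l = 3514847732 (l = 42548*82609 = 3514847732)
1/(l + (8 + Q(F))*j) = 1/(3514847732 + (8 - 2*13)*(979/185)) = 1/(3514847732 + (8 - 26)*(979/185)) = 1/(3514847732 - 18*979/185) = 1/(3514847732 - 17622/185) = 1/(650246812798/185) = 185/650246812798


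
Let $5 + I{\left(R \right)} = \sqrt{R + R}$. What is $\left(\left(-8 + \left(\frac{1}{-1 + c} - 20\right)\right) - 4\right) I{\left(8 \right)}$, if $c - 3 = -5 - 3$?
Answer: $\frac{193}{6} \approx 32.167$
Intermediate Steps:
$c = -5$ ($c = 3 - 8 = -5$)
$I{\left(R \right)} = -5 + \sqrt{2} \sqrt{R}$ ($I{\left(R \right)} = -5 + \sqrt{R + R} = -5 + \sqrt{2 R} = -5 + \sqrt{2} \sqrt{R}$)
$\left(\left(-8 + \left(\frac{1}{-1 + c} - 20\right)\right) - 4\right) I{\left(8 \right)} = \left(\left(-8 + \left(\frac{1}{-1 - 5} - 20\right)\right) - 4\right) \left(-5 + \sqrt{2} \sqrt{8}\right) = \left(\left(-8 - \left(20 - \frac{1}{-6}\right)\right) - 4\right) \left(-5 + \sqrt{2} \cdot 2 \sqrt{2}\right) = \left(\left(-8 - \frac{121}{6}\right) - 4\right) \left(-5 + 4\right) = \left(\left(-8 - \frac{121}{6}\right) - 4\right) \left(-1\right) = \left(- \frac{169}{6} - 4\right) \left(-1\right) = \left(- \frac{193}{6}\right) \left(-1\right) = \frac{193}{6}$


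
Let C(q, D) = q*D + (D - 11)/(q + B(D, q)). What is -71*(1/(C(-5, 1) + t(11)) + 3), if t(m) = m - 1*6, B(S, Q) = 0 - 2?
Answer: -2627/10 ≈ -262.70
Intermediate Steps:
B(S, Q) = -2
t(m) = -6 + m (t(m) = m - 6 = -6 + m)
C(q, D) = D*q + (-11 + D)/(-2 + q) (C(q, D) = q*D + (D - 11)/(q - 2) = D*q + (-11 + D)/(-2 + q))
-71*(1/(C(-5, 1) + t(11)) + 3) = -71*(1/((-11 + 1 + 1*(-5)² - 2*1*(-5))/(-2 - 5) + (-6 + 11)) + 3) = -71*(1/((-11 + 1 + 1*25 + 10)/(-7) + 5) + 3) = -71*(1/(-(-11 + 1 + 25 + 10)/7 + 5) + 3) = -71*(1/(-⅐*25 + 5) + 3) = -71*(1/(-25/7 + 5) + 3) = -71*(1/(10/7) + 3) = -71*(7/10 + 3) = -71*37/10 = -2627/10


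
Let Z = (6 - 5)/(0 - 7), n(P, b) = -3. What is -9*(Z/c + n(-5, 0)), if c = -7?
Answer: 1314/49 ≈ 26.816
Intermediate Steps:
Z = -⅐ (Z = 1/(-7) = 1*(-⅐) = -⅐ ≈ -0.14286)
-9*(Z/c + n(-5, 0)) = -9*(-⅐/(-7) - 3) = -9*(-⅐*(-⅐) - 3) = -9*(1/49 - 3) = -9*(-146/49) = 1314/49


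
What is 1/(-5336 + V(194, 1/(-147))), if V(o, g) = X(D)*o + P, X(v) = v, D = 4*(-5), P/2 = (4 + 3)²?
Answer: -1/9118 ≈ -0.00010967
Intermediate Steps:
P = 98 (P = 2*(4 + 3)² = 2*7² = 2*49 = 98)
D = -20
V(o, g) = 98 - 20*o (V(o, g) = -20*o + 98 = 98 - 20*o)
1/(-5336 + V(194, 1/(-147))) = 1/(-5336 + (98 - 20*194)) = 1/(-5336 + (98 - 3880)) = 1/(-5336 - 3782) = 1/(-9118) = -1/9118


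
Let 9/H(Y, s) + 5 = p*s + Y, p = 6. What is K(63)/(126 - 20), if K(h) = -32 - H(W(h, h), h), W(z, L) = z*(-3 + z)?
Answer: -132905/440218 ≈ -0.30191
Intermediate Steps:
H(Y, s) = 9/(-5 + Y + 6*s) (H(Y, s) = 9/(-5 + (6*s + Y)) = 9/(-5 + (Y + 6*s)) = 9/(-5 + Y + 6*s))
K(h) = -32 - 9/(-5 + 6*h + h*(-3 + h)) (K(h) = -32 - 9/(-5 + h*(-3 + h) + 6*h) = -32 - 9/(-5 + 6*h + h*(-3 + h)))
K(63)/(126 - 20) = ((151 - 96*63 - 32*63²)/(-5 + 63² + 3*63))/(126 - 20) = ((151 - 6048 - 32*3969)/(-5 + 3969 + 189))/106 = ((151 - 6048 - 127008)/4153)*(1/106) = ((1/4153)*(-132905))*(1/106) = -132905/4153*1/106 = -132905/440218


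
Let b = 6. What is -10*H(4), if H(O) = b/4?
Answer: -15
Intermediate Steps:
H(O) = 3/2 (H(O) = 6/4 = 6*(¼) = 3/2)
-10*H(4) = -10*3/2 = -15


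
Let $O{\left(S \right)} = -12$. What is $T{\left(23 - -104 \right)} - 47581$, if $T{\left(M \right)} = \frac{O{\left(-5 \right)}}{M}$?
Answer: $- \frac{6042799}{127} \approx -47581.0$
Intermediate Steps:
$T{\left(M \right)} = - \frac{12}{M}$
$T{\left(23 - -104 \right)} - 47581 = - \frac{12}{23 - -104} - 47581 = - \frac{12}{23 + 104} - 47581 = - \frac{12}{127} - 47581 = - \frac{6042799}{127}$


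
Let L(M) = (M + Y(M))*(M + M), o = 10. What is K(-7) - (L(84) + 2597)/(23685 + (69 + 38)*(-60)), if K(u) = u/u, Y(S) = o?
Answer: -1124/17265 ≈ -0.065103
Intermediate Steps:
Y(S) = 10
L(M) = 2*M*(10 + M) (L(M) = (M + 10)*(M + M) = (10 + M)*(2*M) = 2*M*(10 + M))
K(u) = 1
K(-7) - (L(84) + 2597)/(23685 + (69 + 38)*(-60)) = 1 - (2*84*(10 + 84) + 2597)/(23685 + (69 + 38)*(-60)) = 1 - (2*84*94 + 2597)/(23685 + 107*(-60)) = 1 - (15792 + 2597)/(23685 - 6420) = 1 - 18389/17265 = -1124/17265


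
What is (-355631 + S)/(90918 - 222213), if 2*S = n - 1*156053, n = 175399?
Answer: 345958/131295 ≈ 2.6350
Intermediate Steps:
S = 9673 (S = (175399 - 1*156053)/2 = (175399 - 156053)/2 = (1/2)*19346 = 9673)
(-355631 + S)/(90918 - 222213) = (-355631 + 9673)/(90918 - 222213) = -345958/(-131295) = -345958*(-1/131295) = 345958/131295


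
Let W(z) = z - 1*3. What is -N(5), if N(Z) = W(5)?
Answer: -2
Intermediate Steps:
W(z) = -3 + z (W(z) = z - 3 = -3 + z)
N(Z) = 2 (N(Z) = -3 + 5 = 2)
-N(5) = -1*2 = -2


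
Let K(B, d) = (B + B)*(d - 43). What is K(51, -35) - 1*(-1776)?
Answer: -6180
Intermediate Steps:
K(B, d) = 2*B*(-43 + d) (K(B, d) = (2*B)*(-43 + d) = 2*B*(-43 + d))
K(51, -35) - 1*(-1776) = 2*51*(-43 - 35) - 1*(-1776) = 2*51*(-78) + 1776 = -7956 + 1776 = -6180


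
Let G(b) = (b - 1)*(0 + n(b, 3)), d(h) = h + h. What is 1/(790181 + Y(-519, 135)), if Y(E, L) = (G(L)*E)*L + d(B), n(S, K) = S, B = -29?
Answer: -1/1266685727 ≈ -7.8946e-10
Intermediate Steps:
d(h) = 2*h
G(b) = b*(-1 + b) (G(b) = (b - 1)*(0 + b) = (-1 + b)*b = b*(-1 + b))
Y(E, L) = -58 + E*L²*(-1 + L) (Y(E, L) = ((L*(-1 + L))*E)*L + 2*(-29) = (E*L*(-1 + L))*L - 58 = E*L²*(-1 + L) - 58 = -58 + E*L²*(-1 + L))
1/(790181 + Y(-519, 135)) = 1/(790181 + (-58 - 519*135²*(-1 + 135))) = 1/(790181 + (-58 - 519*18225*134)) = 1/(790181 + (-58 - 1267475850)) = 1/(790181 - 1267475908) = 1/(-1266685727) = -1/1266685727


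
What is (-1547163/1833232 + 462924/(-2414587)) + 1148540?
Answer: 726286515249753473/632356879312 ≈ 1.1485e+6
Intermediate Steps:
(-1547163/1833232 + 462924/(-2414587)) + 1148540 = (-1547163*1/1833232 + 462924*(-1/2414587)) + 1148540 = (-1547163/1833232 - 66132/344941) + 1148540 = -654915251007/632356879312 + 1148540 = 726286515249753473/632356879312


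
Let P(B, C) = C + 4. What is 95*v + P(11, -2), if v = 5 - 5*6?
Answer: -2373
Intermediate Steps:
P(B, C) = 4 + C
v = -25 (v = 5 - 30 = -25)
95*v + P(11, -2) = 95*(-25) + (4 - 2) = -2375 + 2 = -2373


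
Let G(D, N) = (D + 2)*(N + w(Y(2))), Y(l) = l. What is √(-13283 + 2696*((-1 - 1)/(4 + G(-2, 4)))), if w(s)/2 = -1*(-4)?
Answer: I*√14631 ≈ 120.96*I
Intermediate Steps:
w(s) = 8 (w(s) = 2*(-1*(-4)) = 2*4 = 8)
G(D, N) = (2 + D)*(8 + N) (G(D, N) = (D + 2)*(N + 8) = (2 + D)*(8 + N))
√(-13283 + 2696*((-1 - 1)/(4 + G(-2, 4)))) = √(-13283 + 2696*((-1 - 1)/(4 + (16 + 2*4 + 8*(-2) - 2*4)))) = √(-13283 + 2696*(-2/(4 + (16 + 8 - 16 - 8)))) = √(-13283 + 2696*(-2/(4 + 0))) = √(-13283 + 2696*(-2/4)) = √(-13283 + 2696*(-2*¼)) = √(-13283 + 2696*(-½)) = √(-13283 - 1348) = √(-14631) = I*√14631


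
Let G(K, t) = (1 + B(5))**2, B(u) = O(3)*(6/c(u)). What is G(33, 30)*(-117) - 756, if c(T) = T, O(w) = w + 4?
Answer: -277353/25 ≈ -11094.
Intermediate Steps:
O(w) = 4 + w
B(u) = 42/u (B(u) = (4 + 3)*(6/u) = 7*(6/u) = 42/u)
G(K, t) = 2209/25 (G(K, t) = (1 + 42/5)**2 = (47/5)**2 = 2209/25)
G(33, 30)*(-117) - 756 = (2209/25)*(-117) - 756 = -258453/25 - 756 = -277353/25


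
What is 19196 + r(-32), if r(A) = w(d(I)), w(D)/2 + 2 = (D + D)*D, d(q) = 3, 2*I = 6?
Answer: 19228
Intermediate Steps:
I = 3 (I = (½)*6 = 3)
w(D) = -4 + 4*D² (w(D) = -4 + 2*((D + D)*D) = -4 + 2*((2*D)*D) = -4 + 2*(2*D²) = -4 + 4*D²)
r(A) = 32 (r(A) = -4 + 4*3² = -4 + 4*9 = -4 + 36 = 32)
19196 + r(-32) = 19196 + 32 = 19228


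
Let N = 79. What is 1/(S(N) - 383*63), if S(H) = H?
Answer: -1/24050 ≈ -4.1580e-5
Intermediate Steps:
1/(S(N) - 383*63) = 1/(79 - 383*63) = 1/(79 - 24129) = 1/(-24050) = -1/24050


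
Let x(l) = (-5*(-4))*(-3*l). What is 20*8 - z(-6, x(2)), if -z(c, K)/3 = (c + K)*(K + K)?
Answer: 90880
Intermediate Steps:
x(l) = -60*l (x(l) = 20*(-3*l) = -60*l)
z(c, K) = -6*K*(K + c) (z(c, K) = -3*(c + K)*(K + K) = -3*(K + c)*2*K = -6*K*(K + c))
20*8 - z(-6, x(2)) = 20*8 - (-6)*(-60*2)*(-60*2 - 6) = 160 - (-6)*(-120)*(-120 - 6) = 160 - (-6)*(-120)*(-126) = 160 - 1*(-90720) = 160 + 90720 = 90880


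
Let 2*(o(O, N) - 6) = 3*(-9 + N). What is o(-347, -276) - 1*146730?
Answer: -294303/2 ≈ -1.4715e+5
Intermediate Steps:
o(O, N) = -15/2 + 3*N/2 (o(O, N) = 6 + (3*(-9 + N))/2 = 6 + (-27 + 3*N)/2 = 6 + (-27/2 + 3*N/2) = -15/2 + 3*N/2)
o(-347, -276) - 1*146730 = (-15/2 + (3/2)*(-276)) - 1*146730 = (-15/2 - 414) - 146730 = -843/2 - 146730 = -294303/2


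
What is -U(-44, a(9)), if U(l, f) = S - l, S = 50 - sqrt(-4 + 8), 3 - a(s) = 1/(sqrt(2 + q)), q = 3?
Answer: -92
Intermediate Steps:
a(s) = 3 - sqrt(5)/5 (a(s) = 3 - 1/(sqrt(2 + 3)) = 3 - 1/(sqrt(5)) = 3 - sqrt(5)/5)
S = 48 (S = 50 - sqrt(4) = 50 - 1*2 = 50 - 2 = 48)
U(l, f) = 48 - l
-U(-44, a(9)) = -(48 - 1*(-44)) = -(48 + 44) = -1*92 = -92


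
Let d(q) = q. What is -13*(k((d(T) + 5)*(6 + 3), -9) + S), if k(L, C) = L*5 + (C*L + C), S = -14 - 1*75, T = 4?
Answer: 5486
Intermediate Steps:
S = -89 (S = -14 - 75 = -89)
k(L, C) = C + 5*L + C*L (k(L, C) = 5*L + (C + C*L) = C + 5*L + C*L)
-13*(k((d(T) + 5)*(6 + 3), -9) + S) = -13*((-9 + 5*((4 + 5)*(6 + 3)) - 9*(4 + 5)*(6 + 3)) - 89) = -13*((-9 + 5*(9*9) - 81*9) - 89) = -13*((-9 + 5*81 - 9*81) - 89) = -13*((-9 + 405 - 729) - 89) = -13*(-333 - 89) = -13*(-422) = 5486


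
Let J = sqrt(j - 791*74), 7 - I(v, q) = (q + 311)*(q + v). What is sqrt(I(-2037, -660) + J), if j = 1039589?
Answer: sqrt(-941246 + sqrt(981055)) ≈ 969.67*I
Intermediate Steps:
I(v, q) = 7 - (311 + q)*(q + v) (I(v, q) = 7 - (q + 311)*(q + v) = 7 - (311 + q)*(q + v))
J = sqrt(981055) (J = sqrt(1039589 - 791*74) = sqrt(1039589 - 58534) = sqrt(981055) ≈ 990.48)
sqrt(I(-2037, -660) + J) = sqrt((7 - 1*(-660)**2 - 311*(-660) - 311*(-2037) - 1*(-660)*(-2037)) + sqrt(981055)) = sqrt((7 - 1*435600 + 205260 + 633507 - 1344420) + sqrt(981055)) = sqrt((7 - 435600 + 205260 + 633507 - 1344420) + sqrt(981055)) = sqrt(-941246 + sqrt(981055))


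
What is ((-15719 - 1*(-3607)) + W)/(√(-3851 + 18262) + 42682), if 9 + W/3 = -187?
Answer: -542061400/1821738713 + 12700*√14411/1821738713 ≈ -0.29671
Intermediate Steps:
W = -588 (W = -27 + 3*(-187) = -27 - 561 = -588)
((-15719 - 1*(-3607)) + W)/(√(-3851 + 18262) + 42682) = ((-15719 - 1*(-3607)) - 588)/(√(-3851 + 18262) + 42682) = ((-15719 + 3607) - 588)/(√14411 + 42682) = (-12112 - 588)/(42682 + √14411) = -12700/(42682 + √14411)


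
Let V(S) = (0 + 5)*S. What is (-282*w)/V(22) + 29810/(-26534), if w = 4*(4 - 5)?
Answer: 6662813/729685 ≈ 9.1311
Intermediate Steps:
w = -4 (w = 4*(-1) = -4)
V(S) = 5*S
(-282*w)/V(22) + 29810/(-26534) = (-282*(-4))/((5*22)) + 29810/(-26534) = 1128/110 + 29810*(-1/26534) = 1128*(1/110) - 14905/13267 = 564/55 - 14905/13267 = 6662813/729685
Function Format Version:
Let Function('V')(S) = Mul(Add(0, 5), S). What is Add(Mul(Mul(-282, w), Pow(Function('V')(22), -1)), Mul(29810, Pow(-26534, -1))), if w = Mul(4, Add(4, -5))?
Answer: Rational(6662813, 729685) ≈ 9.1311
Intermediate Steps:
w = -4 (w = Mul(4, -1) = -4)
Function('V')(S) = Mul(5, S)
Add(Mul(Mul(-282, w), Pow(Function('V')(22), -1)), Mul(29810, Pow(-26534, -1))) = Add(Mul(Mul(-282, -4), Pow(Mul(5, 22), -1)), Mul(29810, Pow(-26534, -1))) = Add(Mul(1128, Pow(110, -1)), Mul(29810, Rational(-1, 26534))) = Add(Mul(1128, Rational(1, 110)), Rational(-14905, 13267)) = Add(Rational(564, 55), Rational(-14905, 13267)) = Rational(6662813, 729685)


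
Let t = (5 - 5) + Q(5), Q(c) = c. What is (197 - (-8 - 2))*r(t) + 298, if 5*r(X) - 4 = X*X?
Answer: 7493/5 ≈ 1498.6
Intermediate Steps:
t = 5 (t = (5 - 5) + 5 = 0 + 5 = 5)
r(X) = ⅘ + X²/5 (r(X) = ⅘ + (X*X)/5 = ⅘ + X²/5)
(197 - (-8 - 2))*r(t) + 298 = (197 - (-8 - 2))*(⅘ + (⅕)*5²) + 298 = (197 - 1*(-10))*(⅘ + (⅕)*25) + 298 = (197 + 10)*(⅘ + 5) + 298 = 207*(29/5) + 298 = 6003/5 + 298 = 7493/5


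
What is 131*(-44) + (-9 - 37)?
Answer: -5810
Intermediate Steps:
131*(-44) + (-9 - 37) = -5764 - 46 = -5810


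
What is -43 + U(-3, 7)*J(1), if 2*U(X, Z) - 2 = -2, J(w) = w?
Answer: -43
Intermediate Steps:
U(X, Z) = 0 (U(X, Z) = 1 + (½)*(-2) = 1 - 1 = 0)
-43 + U(-3, 7)*J(1) = -43 + 0*1 = -43 + 0 = -43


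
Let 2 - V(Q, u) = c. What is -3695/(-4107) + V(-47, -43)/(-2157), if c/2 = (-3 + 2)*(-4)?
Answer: 2664919/2952933 ≈ 0.90246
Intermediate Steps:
c = 8 (c = 2*((-3 + 2)*(-4)) = 2*(-1*(-4)) = 2*4 = 8)
V(Q, u) = -6 (V(Q, u) = 2 - 1*8 = 2 - 8 = -6)
-3695/(-4107) + V(-47, -43)/(-2157) = -3695/(-4107) - 6/(-2157) = -3695*(-1/4107) - 6*(-1/2157) = 3695/4107 + 2/719 = 2664919/2952933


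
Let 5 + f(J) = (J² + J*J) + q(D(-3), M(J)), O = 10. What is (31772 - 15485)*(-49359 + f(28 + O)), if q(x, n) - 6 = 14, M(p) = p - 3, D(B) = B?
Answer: -756628872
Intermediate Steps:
M(p) = -3 + p
q(x, n) = 20 (q(x, n) = 6 + 14 = 20)
f(J) = 15 + 2*J² (f(J) = -5 + ((J² + J*J) + 20) = -5 + ((J² + J²) + 20) = -5 + (2*J² + 20) = -5 + (20 + 2*J²) = 15 + 2*J²)
(31772 - 15485)*(-49359 + f(28 + O)) = (31772 - 15485)*(-49359 + (15 + 2*(28 + 10)²)) = 16287*(-49359 + (15 + 2*38²)) = 16287*(-49359 + (15 + 2*1444)) = 16287*(-49359 + (15 + 2888)) = 16287*(-49359 + 2903) = 16287*(-46456) = -756628872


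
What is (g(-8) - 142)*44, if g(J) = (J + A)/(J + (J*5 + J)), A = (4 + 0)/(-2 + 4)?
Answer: -43703/7 ≈ -6243.3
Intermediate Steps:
A = 2 (A = 4/2 = 4*(½) = 2)
g(J) = (2 + J)/(7*J) (g(J) = (J + 2)/(J + (J*5 + J)) = (2 + J)/(J + (5*J + J)) = (2 + J)/(J + 6*J) = (2 + J)/((7*J)) = (2 + J)*(1/(7*J)) = (2 + J)/(7*J))
(g(-8) - 142)*44 = ((⅐)*(2 - 8)/(-8) - 142)*44 = ((⅐)*(-⅛)*(-6) - 142)*44 = (3/28 - 142)*44 = -3973/28*44 = -43703/7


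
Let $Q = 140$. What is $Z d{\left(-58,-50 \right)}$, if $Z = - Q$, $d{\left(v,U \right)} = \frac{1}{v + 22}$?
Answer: $\frac{35}{9} \approx 3.8889$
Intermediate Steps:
$d{\left(v,U \right)} = \frac{1}{22 + v}$
$Z = -140$ ($Z = \left(-1\right) 140 = -140$)
$Z d{\left(-58,-50 \right)} = - \frac{140}{22 - 58} = - \frac{140}{-36} = \left(-140\right) \left(- \frac{1}{36}\right) = \frac{35}{9}$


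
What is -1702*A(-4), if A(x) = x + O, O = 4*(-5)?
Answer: 40848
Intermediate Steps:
O = -20
A(x) = -20 + x (A(x) = x - 20 = -20 + x)
-1702*A(-4) = -1702*(-20 - 4) = -1702*(-24) = 40848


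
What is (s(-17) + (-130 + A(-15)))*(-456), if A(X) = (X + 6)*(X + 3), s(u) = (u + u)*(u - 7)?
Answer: -362064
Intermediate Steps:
s(u) = 2*u*(-7 + u) (s(u) = (2*u)*(-7 + u) = 2*u*(-7 + u))
A(X) = (3 + X)*(6 + X) (A(X) = (6 + X)*(3 + X) = (3 + X)*(6 + X))
(s(-17) + (-130 + A(-15)))*(-456) = (2*(-17)*(-7 - 17) + (-130 + (18 + (-15)² + 9*(-15))))*(-456) = (2*(-17)*(-24) + (-130 + (18 + 225 - 135)))*(-456) = (816 + (-130 + 108))*(-456) = (816 - 22)*(-456) = 794*(-456) = -362064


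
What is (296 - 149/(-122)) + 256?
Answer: 67493/122 ≈ 553.22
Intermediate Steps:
(296 - 149/(-122)) + 256 = (296 - 149*(-1/122)) + 256 = (296 + 149/122) + 256 = 36261/122 + 256 = 67493/122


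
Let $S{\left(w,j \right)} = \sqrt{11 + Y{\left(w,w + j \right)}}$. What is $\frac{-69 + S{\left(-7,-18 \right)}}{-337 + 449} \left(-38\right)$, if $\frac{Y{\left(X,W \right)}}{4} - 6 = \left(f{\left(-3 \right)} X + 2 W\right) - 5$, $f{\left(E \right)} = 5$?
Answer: $\frac{1311}{56} - \frac{95 i \sqrt{13}}{56} \approx 23.411 - 6.1166 i$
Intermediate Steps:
$Y{\left(X,W \right)} = 4 + 8 W + 20 X$ ($Y{\left(X,W \right)} = 24 + 4 \left(\left(5 X + 2 W\right) - 5\right) = 24 + 4 \left(\left(2 W + 5 X\right) - 5\right) = 24 + 4 \left(-5 + 2 W + 5 X\right) = 24 + \left(-20 + 8 W + 20 X\right) = 4 + 8 W + 20 X$)
$S{\left(w,j \right)} = \sqrt{15 + 8 j + 28 w}$ ($S{\left(w,j \right)} = \sqrt{11 + \left(4 + 8 \left(w + j\right) + 20 w\right)} = \sqrt{11 + \left(4 + 8 \left(j + w\right) + 20 w\right)} = \sqrt{11 + \left(4 + \left(8 j + 8 w\right) + 20 w\right)} = \sqrt{11 + \left(4 + 8 j + 28 w\right)} = \sqrt{15 + 8 j + 28 w}$)
$\frac{-69 + S{\left(-7,-18 \right)}}{-337 + 449} \left(-38\right) = \frac{-69 + \sqrt{15 + 8 \left(-18\right) + 28 \left(-7\right)}}{-337 + 449} \left(-38\right) = \frac{-69 + \sqrt{15 - 144 - 196}}{112} \left(-38\right) = \left(-69 + \sqrt{-325}\right) \frac{1}{112} \left(-38\right) = \left(-69 + 5 i \sqrt{13}\right) \frac{1}{112} \left(-38\right) = \left(- \frac{69}{112} + \frac{5 i \sqrt{13}}{112}\right) \left(-38\right) = \frac{1311}{56} - \frac{95 i \sqrt{13}}{56}$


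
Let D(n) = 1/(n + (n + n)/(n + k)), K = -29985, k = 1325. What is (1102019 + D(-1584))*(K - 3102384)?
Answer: -156137704590850933/45232 ≈ -3.4519e+12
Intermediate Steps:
D(n) = 1/(n + 2*n/(1325 + n)) (D(n) = 1/(n + (n + n)/(n + 1325)) = 1/(n + (2*n)/(1325 + n)) = 1/(n + 2*n/(1325 + n)))
(1102019 + D(-1584))*(K - 3102384) = (1102019 + (1325 - 1584)/((-1584)*(1327 - 1584)))*(-29985 - 3102384) = (1102019 - 1/1584*(-259)/(-257))*(-3132369) = (1102019 - 1/1584*(-1/257)*(-259))*(-3132369) = (1102019 - 259/407088)*(-3132369) = (448618710413/407088)*(-3132369) = -156137704590850933/45232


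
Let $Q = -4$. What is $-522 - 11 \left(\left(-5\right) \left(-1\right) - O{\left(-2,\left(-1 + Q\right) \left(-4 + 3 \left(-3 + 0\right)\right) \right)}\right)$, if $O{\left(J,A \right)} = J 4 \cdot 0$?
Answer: $-577$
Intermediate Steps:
$O{\left(J,A \right)} = 0$ ($O{\left(J,A \right)} = 4 J 0 = 0$)
$-522 - 11 \left(\left(-5\right) \left(-1\right) - O{\left(-2,\left(-1 + Q\right) \left(-4 + 3 \left(-3 + 0\right)\right) \right)}\right) = -522 - 11 \left(\left(-5\right) \left(-1\right) - 0\right) = -522 - 11 \left(5 + 0\right) = -522 - 55 = -577$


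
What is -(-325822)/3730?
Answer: 162911/1865 ≈ 87.352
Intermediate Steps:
-(-325822)/3730 = -259*(-629/1865) = 162911/1865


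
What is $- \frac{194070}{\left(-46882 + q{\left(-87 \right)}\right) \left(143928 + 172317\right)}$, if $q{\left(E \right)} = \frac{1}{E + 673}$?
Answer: $\frac{7581668}{579210117633} \approx 1.309 \cdot 10^{-5}$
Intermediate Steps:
$q{\left(E \right)} = \frac{1}{673 + E}$
$- \frac{194070}{\left(-46882 + q{\left(-87 \right)}\right) \left(143928 + 172317\right)} = - \frac{194070}{\left(-46882 + \frac{1}{673 - 87}\right) \left(143928 + 172317\right)} = - \frac{194070}{\left(-46882 + \frac{1}{586}\right) 316245} = - \frac{194070}{\left(- \frac{27472851}{586}\right) 316245} = - \frac{194070}{- \frac{8688151764495}{586}} = \left(-194070\right) \left(- \frac{586}{8688151764495}\right) = \frac{7581668}{579210117633}$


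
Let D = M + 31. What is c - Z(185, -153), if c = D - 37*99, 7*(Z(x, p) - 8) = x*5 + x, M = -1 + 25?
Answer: -26422/7 ≈ -3774.6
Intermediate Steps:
M = 24
D = 55 (D = 24 + 31 = 55)
Z(x, p) = 8 + 6*x/7 (Z(x, p) = 8 + (x*5 + x)/7 = 8 + (5*x + x)/7 = 8 + (6*x)/7 = 8 + 6*x/7)
c = -3608 (c = 55 - 37*99 = 55 - 3663 = -3608)
c - Z(185, -153) = -3608 - (8 + (6/7)*185) = -3608 - (8 + 1110/7) = -3608 - 1*1166/7 = -3608 - 1166/7 = -26422/7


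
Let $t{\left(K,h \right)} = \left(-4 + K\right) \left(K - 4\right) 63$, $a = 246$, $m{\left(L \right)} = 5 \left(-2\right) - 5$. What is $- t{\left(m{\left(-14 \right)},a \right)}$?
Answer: $-22743$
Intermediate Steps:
$m{\left(L \right)} = -15$ ($m{\left(L \right)} = -10 - 5 = -15$)
$t{\left(K,h \right)} = 63 \left(-4 + K\right)^{2}$ ($t{\left(K,h \right)} = \left(-4 + K\right) \left(-4 + K\right) 63 = \left(-4 + K\right)^{2} \cdot 63 = 63 \left(-4 + K\right)^{2}$)
$- t{\left(m{\left(-14 \right)},a \right)} = - 63 \left(-4 - 15\right)^{2} = - 63 \left(-19\right)^{2} = - 63 \cdot 361 = \left(-1\right) 22743 = -22743$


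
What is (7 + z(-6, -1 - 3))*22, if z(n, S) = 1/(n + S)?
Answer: 759/5 ≈ 151.80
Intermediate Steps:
z(n, S) = 1/(S + n)
(7 + z(-6, -1 - 3))*22 = (7 + 1/((-1 - 3) - 6))*22 = (7 + 1/(-4 - 6))*22 = (7 + 1/(-10))*22 = (7 - ⅒)*22 = (69/10)*22 = 759/5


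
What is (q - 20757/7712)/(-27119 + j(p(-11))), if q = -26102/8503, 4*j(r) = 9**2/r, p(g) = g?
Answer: 377795395/1778452831048 ≈ 0.00021243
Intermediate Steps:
j(r) = 81/(4*r) (j(r) = (9**2/r)/4 = (81/r)/4 = 81/(4*r))
q = -26102/8503 (q = -26102*1/8503 = -26102/8503 ≈ -3.0697)
(q - 20757/7712)/(-27119 + j(p(-11))) = (-26102/8503 - 20757/7712)/(-27119 + (81/4)/(-11)) = (-26102/8503 - 20757*1/7712)/(-27119 + (81/4)*(-1/11)) = (-26102/8503 - 20757/7712)/(-27119 - 81/44) = -377795395/(65575136*(-1193317/44)) = -377795395/65575136*(-44/1193317) = 377795395/1778452831048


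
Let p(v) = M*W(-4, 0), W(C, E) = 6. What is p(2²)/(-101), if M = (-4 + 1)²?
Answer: -54/101 ≈ -0.53465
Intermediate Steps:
M = 9 (M = (-3)² = 9)
p(v) = 54 (p(v) = 9*6 = 54)
p(2²)/(-101) = 54/(-101) = 54*(-1/101) = -54/101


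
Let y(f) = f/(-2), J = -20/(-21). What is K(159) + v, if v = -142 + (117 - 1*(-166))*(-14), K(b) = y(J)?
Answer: -86194/21 ≈ -4104.5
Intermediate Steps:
J = 20/21 (J = -20*(-1/21) = 20/21 ≈ 0.95238)
y(f) = -f/2 (y(f) = f*(-½) = -f/2)
K(b) = -10/21 (K(b) = -½*20/21 = -10/21)
v = -4104 (v = -142 + (117 + 166)*(-14) = -142 + 283*(-14) = -142 - 3962 = -4104)
K(159) + v = -10/21 - 4104 = -86194/21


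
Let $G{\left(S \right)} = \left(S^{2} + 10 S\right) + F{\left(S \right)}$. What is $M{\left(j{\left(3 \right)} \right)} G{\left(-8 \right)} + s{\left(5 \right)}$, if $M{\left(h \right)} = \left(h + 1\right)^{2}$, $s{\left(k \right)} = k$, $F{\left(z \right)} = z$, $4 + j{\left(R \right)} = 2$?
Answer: $-19$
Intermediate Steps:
$j{\left(R \right)} = -2$ ($j{\left(R \right)} = -4 + 2 = -2$)
$M{\left(h \right)} = \left(1 + h\right)^{2}$
$G{\left(S \right)} = S^{2} + 11 S$ ($G{\left(S \right)} = \left(S^{2} + 10 S\right) + S = S^{2} + 11 S$)
$M{\left(j{\left(3 \right)} \right)} G{\left(-8 \right)} + s{\left(5 \right)} = \left(1 - 2\right)^{2} \left(- 8 \left(11 - 8\right)\right) + 5 = \left(-1\right)^{2} \left(\left(-8\right) 3\right) + 5 = 1 \left(-24\right) + 5 = -24 + 5 = -19$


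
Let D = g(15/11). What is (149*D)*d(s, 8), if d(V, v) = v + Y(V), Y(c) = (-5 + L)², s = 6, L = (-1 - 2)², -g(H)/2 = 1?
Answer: -7152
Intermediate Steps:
g(H) = -2 (g(H) = -2*1 = -2)
D = -2
L = 9 (L = (-3)² = 9)
Y(c) = 16 (Y(c) = (-5 + 9)² = 4² = 16)
d(V, v) = 16 + v (d(V, v) = v + 16 = 16 + v)
(149*D)*d(s, 8) = (149*(-2))*(16 + 8) = -298*24 = -7152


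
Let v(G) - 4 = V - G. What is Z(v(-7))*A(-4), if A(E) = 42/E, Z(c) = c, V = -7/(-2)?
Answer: -609/4 ≈ -152.25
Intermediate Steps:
V = 7/2 (V = -7*(-1/2) = 7/2 ≈ 3.5000)
v(G) = 15/2 - G (v(G) = 4 + (7/2 - G) = 15/2 - G)
Z(v(-7))*A(-4) = (15/2 - 1*(-7))*(42/(-4)) = (15/2 + 7)*(42*(-1/4)) = (29/2)*(-21/2) = -609/4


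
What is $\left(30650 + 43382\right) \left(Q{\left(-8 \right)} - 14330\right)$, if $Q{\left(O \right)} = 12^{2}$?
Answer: $-1050217952$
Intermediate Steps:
$Q{\left(O \right)} = 144$
$\left(30650 + 43382\right) \left(Q{\left(-8 \right)} - 14330\right) = \left(30650 + 43382\right) \left(144 - 14330\right) = 74032 \left(-14186\right) = -1050217952$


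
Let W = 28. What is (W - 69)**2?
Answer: 1681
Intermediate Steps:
(W - 69)**2 = (28 - 69)**2 = (-41)**2 = 1681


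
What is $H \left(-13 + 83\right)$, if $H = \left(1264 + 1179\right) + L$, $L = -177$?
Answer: $158620$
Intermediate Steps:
$H = 2266$ ($H = \left(1264 + 1179\right) - 177 = 2443 - 177 = 2266$)
$H \left(-13 + 83\right) = 2266 \left(-13 + 83\right) = 2266 \cdot 70 = 158620$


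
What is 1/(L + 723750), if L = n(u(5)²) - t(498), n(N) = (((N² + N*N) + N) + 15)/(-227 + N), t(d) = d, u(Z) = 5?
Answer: 101/73047807 ≈ 1.3827e-6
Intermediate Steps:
n(N) = (15 + N + 2*N²)/(-227 + N) (n(N) = (((N² + N²) + N) + 15)/(-227 + N) = ((2*N² + N) + 15)/(-227 + N) = ((N + 2*N²) + 15)/(-227 + N) = (15 + N + 2*N²)/(-227 + N))
L = -50943/101 (L = (15 + 5² + 2*(5²)²)/(-227 + 5²) - 1*498 = (15 + 25 + 2*25²)/(-227 + 25) - 498 = (15 + 25 + 2*625)/(-202) - 498 = -(15 + 25 + 1250)/202 - 498 = -1/202*1290 - 498 = -645/101 - 498 = -50943/101 ≈ -504.39)
1/(L + 723750) = 1/(-50943/101 + 723750) = 1/(73047807/101) = 101/73047807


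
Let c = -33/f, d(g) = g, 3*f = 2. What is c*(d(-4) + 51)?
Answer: -4653/2 ≈ -2326.5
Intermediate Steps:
f = ⅔ (f = (⅓)*2 = ⅔ ≈ 0.66667)
c = -99/2 (c = -33/⅔ = -33*3/2 = -99/2 ≈ -49.500)
c*(d(-4) + 51) = -99*(-4 + 51)/2 = -99/2*47 = -4653/2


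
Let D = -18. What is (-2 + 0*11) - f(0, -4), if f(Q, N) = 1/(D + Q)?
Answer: -35/18 ≈ -1.9444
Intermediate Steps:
f(Q, N) = 1/(-18 + Q)
(-2 + 0*11) - f(0, -4) = (-2 + 0*11) - 1/(-18 + 0) = (-2 + 0) - 1/(-18) = -2 - 1*(-1/18) = -2 + 1/18 = -35/18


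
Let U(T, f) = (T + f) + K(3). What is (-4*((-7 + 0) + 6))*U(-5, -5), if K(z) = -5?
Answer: -60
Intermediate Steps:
U(T, f) = -5 + T + f (U(T, f) = (T + f) - 5 = -5 + T + f)
(-4*((-7 + 0) + 6))*U(-5, -5) = (-4*((-7 + 0) + 6))*(-5 - 5 - 5) = -4*(-7 + 6)*(-15) = -4*(-1)*(-15) = 4*(-15) = -60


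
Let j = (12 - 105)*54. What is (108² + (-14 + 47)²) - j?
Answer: 17775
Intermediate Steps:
j = -5022 (j = -93*54 = -5022)
(108² + (-14 + 47)²) - j = (108² + (-14 + 47)²) - 1*(-5022) = (11664 + 33²) + 5022 = (11664 + 1089) + 5022 = 12753 + 5022 = 17775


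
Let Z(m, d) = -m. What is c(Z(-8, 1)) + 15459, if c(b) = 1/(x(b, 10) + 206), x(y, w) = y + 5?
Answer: 3385522/219 ≈ 15459.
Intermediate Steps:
x(y, w) = 5 + y
c(b) = 1/(211 + b) (c(b) = 1/((5 + b) + 206) = 1/(211 + b))
c(Z(-8, 1)) + 15459 = 1/(211 - 1*(-8)) + 15459 = 1/(211 + 8) + 15459 = 1/219 + 15459 = 3385522/219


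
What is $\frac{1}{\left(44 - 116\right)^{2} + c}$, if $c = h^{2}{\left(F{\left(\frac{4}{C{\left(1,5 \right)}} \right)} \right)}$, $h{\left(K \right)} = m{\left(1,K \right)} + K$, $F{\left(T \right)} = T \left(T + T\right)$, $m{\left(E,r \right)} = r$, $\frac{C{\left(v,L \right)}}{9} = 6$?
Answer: $\frac{531441}{2754990400} \approx 0.0001929$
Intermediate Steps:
$C{\left(v,L \right)} = 54$ ($C{\left(v,L \right)} = 9 \cdot 6 = 54$)
$F{\left(T \right)} = 2 T^{2}$ ($F{\left(T \right)} = T 2 T = 2 T^{2}$)
$h{\left(K \right)} = 2 K$ ($h{\left(K \right)} = K + K = 2 K$)
$c = \frac{256}{531441}$ ($c = \left(2 \cdot 2 \left(\frac{4}{54}\right)^{2}\right)^{2} = \left(2 \cdot 2 \left(4 \cdot \frac{1}{54}\right)^{2}\right)^{2} = \left(2 \cdot 2 \left(\frac{2}{27}\right)^{2}\right)^{2} = \left(2 \cdot 2 \cdot \frac{4}{729}\right)^{2} = \left(2 \cdot \frac{8}{729}\right)^{2} = \left(\frac{16}{729}\right)^{2} = \frac{256}{531441} \approx 0.00048171$)
$\frac{1}{\left(44 - 116\right)^{2} + c} = \frac{1}{\left(44 - 116\right)^{2} + \frac{256}{531441}} = \frac{1}{\left(-72\right)^{2} + \frac{256}{531441}} = \frac{1}{5184 + \frac{256}{531441}} = \frac{1}{\frac{2754990400}{531441}} = \frac{531441}{2754990400}$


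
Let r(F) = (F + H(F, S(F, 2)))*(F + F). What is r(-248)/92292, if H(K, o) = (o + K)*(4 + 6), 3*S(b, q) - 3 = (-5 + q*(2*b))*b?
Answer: -305586344/69219 ≈ -4414.8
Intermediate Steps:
S(b, q) = 1 + b*(-5 + 2*b*q)/3 (S(b, q) = 1 + ((-5 + q*(2*b))*b)/3 = 1 + ((-5 + 2*b*q)*b)/3 = 1 + (b*(-5 + 2*b*q))/3 = 1 + b*(-5 + 2*b*q)/3)
H(K, o) = 10*K + 10*o (H(K, o) = (K + o)*10 = 10*K + 10*o)
r(F) = 2*F*(10 - 17*F/3 + 40*F²/3) (r(F) = (F + (10*F + 10*(1 - 5*F/3 + (⅔)*2*F²)))*(F + F) = (F + (10*F + 10*(1 - 5*F/3 + 4*F²/3)))*(2*F) = (F + (10*F + (10 - 50*F/3 + 40*F²/3)))*(2*F) = (F + (10 - 20*F/3 + 40*F²/3))*(2*F) = (10 - 17*F/3 + 40*F²/3)*(2*F) = 2*F*(10 - 17*F/3 + 40*F²/3))
r(-248)/92292 = ((⅔)*(-248)*(30 - 17*(-248) + 40*(-248)²))/92292 = ((⅔)*(-248)*(30 + 4216 + 40*61504))*(1/92292) = ((⅔)*(-248)*(30 + 4216 + 2460160))*(1/92292) = ((⅔)*(-248)*2464406)*(1/92292) = -1222345376/3*1/92292 = -305586344/69219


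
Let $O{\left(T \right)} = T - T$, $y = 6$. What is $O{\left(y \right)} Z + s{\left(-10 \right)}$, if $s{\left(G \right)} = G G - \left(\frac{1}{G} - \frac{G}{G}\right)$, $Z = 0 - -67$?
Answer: $\frac{1011}{10} \approx 101.1$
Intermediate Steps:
$O{\left(T \right)} = 0$
$Z = 67$ ($Z = 0 + 67 = 67$)
$s{\left(G \right)} = 1 + G^{2} - \frac{1}{G}$ ($s{\left(G \right)} = G^{2} + \left(1 - \frac{1}{G}\right) = 1 + G^{2} - \frac{1}{G}$)
$O{\left(y \right)} Z + s{\left(-10 \right)} = 0 \cdot 67 + \frac{-1 - 10 + \left(-10\right)^{3}}{-10} = 0 - \frac{-1 - 10 - 1000}{10} = 0 - - \frac{1011}{10} = 0 + \frac{1011}{10} = \frac{1011}{10}$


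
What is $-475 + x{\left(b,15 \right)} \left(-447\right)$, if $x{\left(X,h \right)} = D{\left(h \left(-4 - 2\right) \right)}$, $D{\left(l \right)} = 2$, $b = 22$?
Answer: $-1369$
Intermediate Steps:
$x{\left(X,h \right)} = 2$
$-475 + x{\left(b,15 \right)} \left(-447\right) = -475 + 2 \left(-447\right) = -475 - 894 = -1369$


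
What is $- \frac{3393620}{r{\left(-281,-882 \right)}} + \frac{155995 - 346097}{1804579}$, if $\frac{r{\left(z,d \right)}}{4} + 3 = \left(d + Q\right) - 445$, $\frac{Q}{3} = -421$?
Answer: $\frac{1530520912009}{4679273347} \approx 327.08$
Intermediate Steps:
$Q = -1263$ ($Q = 3 \left(-421\right) = -1263$)
$r{\left(z,d \right)} = -6844 + 4 d$ ($r{\left(z,d \right)} = -12 + 4 \left(\left(d - 1263\right) - 445\right) = -12 + 4 \left(\left(-1263 + d\right) - 445\right) = -12 + 4 \left(-1708 + d\right) = -12 + \left(-6832 + 4 d\right) = -6844 + 4 d$)
$- \frac{3393620}{r{\left(-281,-882 \right)}} + \frac{155995 - 346097}{1804579} = - \frac{3393620}{-6844 + 4 \left(-882\right)} + \frac{155995 - 346097}{1804579} = - \frac{3393620}{-6844 - 3528} - \frac{190102}{1804579} = - \frac{3393620}{-10372} - \frac{190102}{1804579} = \left(-3393620\right) \left(- \frac{1}{10372}\right) - \frac{190102}{1804579} = \frac{848405}{2593} - \frac{190102}{1804579} = \frac{1530520912009}{4679273347}$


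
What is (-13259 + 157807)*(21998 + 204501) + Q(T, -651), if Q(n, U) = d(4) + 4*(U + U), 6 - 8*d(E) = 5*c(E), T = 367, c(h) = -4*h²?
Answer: 130959889139/4 ≈ 3.2740e+10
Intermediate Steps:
d(E) = ¾ + 5*E²/2 (d(E) = ¾ - 5*(-4*E²)/8 = ¾ - (-5)*E²/2 = ¾ + 5*E²/2)
Q(n, U) = 163/4 + 8*U (Q(n, U) = (¾ + (5/2)*4²) + 4*(U + U) = (¾ + (5/2)*16) + 4*(2*U) = (¾ + 40) + 8*U = 163/4 + 8*U)
(-13259 + 157807)*(21998 + 204501) + Q(T, -651) = (-13259 + 157807)*(21998 + 204501) + (163/4 + 8*(-651)) = 144548*226499 + (163/4 - 5208) = 32739977452 - 20669/4 = 130959889139/4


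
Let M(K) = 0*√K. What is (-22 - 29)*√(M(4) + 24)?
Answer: -102*√6 ≈ -249.85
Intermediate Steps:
M(K) = 0
(-22 - 29)*√(M(4) + 24) = (-22 - 29)*√(0 + 24) = -102*√6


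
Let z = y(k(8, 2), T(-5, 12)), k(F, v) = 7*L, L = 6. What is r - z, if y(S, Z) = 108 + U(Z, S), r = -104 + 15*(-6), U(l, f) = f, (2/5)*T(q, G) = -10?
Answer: -344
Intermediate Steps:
T(q, G) = -25 (T(q, G) = (5/2)*(-10) = -25)
k(F, v) = 42 (k(F, v) = 7*6 = 42)
r = -194 (r = -104 - 90 = -194)
y(S, Z) = 108 + S
z = 150 (z = 108 + 42 = 150)
r - z = -194 - 1*150 = -194 - 150 = -344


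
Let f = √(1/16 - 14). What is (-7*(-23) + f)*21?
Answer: 3381 + 21*I*√223/4 ≈ 3381.0 + 78.399*I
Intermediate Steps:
f = I*√223/4 (f = √(1/16 - 14) = √(-223/16) = I*√223/4 ≈ 3.7333*I)
(-7*(-23) + f)*21 = (-7*(-23) + I*√223/4)*21 = (161 + I*√223/4)*21 = 3381 + 21*I*√223/4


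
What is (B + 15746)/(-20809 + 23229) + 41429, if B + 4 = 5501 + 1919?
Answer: 50140671/1210 ≈ 41439.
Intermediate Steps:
B = 7416 (B = -4 + (5501 + 1919) = -4 + 7420 = 7416)
(B + 15746)/(-20809 + 23229) + 41429 = (7416 + 15746)/(-20809 + 23229) + 41429 = 23162/2420 + 41429 = 23162*(1/2420) + 41429 = 11581/1210 + 41429 = 50140671/1210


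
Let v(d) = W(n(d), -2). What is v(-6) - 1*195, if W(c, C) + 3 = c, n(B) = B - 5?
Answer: -209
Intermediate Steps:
n(B) = -5 + B
W(c, C) = -3 + c
v(d) = -8 + d (v(d) = -3 + (-5 + d) = -8 + d)
v(-6) - 1*195 = (-8 - 6) - 1*195 = -14 - 195 = -209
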